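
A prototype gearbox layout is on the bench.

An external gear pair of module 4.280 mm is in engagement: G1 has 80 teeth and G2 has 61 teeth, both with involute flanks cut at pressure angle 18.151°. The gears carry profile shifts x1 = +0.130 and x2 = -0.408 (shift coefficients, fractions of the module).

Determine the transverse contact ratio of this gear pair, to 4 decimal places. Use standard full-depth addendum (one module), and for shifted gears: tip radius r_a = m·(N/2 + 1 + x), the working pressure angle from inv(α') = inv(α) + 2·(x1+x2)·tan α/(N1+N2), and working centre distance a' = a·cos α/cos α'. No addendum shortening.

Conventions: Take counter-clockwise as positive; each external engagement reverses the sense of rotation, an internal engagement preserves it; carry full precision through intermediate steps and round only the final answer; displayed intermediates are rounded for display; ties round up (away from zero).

single-mesh involute tooth geometry (80T engaging 61T at module 4.280)
base radii: r_b1 = 162.680885, r_b2 = 124.044175
tip radii: r_a1 = 176.036400, r_a2 = 133.073760
inv(α') = inv(18.151°) + 2·(+0.130-0.408)·tan α/(80+61) = 0.00974842  ⇒  α' = 17.43186°
a' = a·cos α / cos α' = 301.7400·cos 18.151°/cos 17.43186° = 300.527093
action lengths: √(r_a1²−r_b1²) = 67.258781, √(r_a2²−r_b2²) = 48.183693
base pitch p_b = π·m·cos α = 12.776927
CR = (67.258781 + 48.183693 − 300.527093·sin 17.43186°)/12.776927 = 1.988990
contact ratio ≈ 1.9890

1.9890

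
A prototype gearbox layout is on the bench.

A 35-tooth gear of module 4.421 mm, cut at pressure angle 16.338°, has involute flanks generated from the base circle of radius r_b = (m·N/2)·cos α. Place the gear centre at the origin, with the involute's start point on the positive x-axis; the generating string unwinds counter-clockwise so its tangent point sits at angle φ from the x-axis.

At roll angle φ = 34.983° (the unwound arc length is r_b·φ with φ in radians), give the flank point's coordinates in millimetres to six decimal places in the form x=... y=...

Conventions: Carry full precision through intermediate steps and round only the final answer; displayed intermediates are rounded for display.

x=86.818763 y=5.425777

topology: single-mesh involute geometry — m = 4.421, N = 35
pitch radius r_p = m·N/2 = 4.421·35/2 = 77.367500
base radius r_b = r_p·cos α = 77.367500·cos 16.338° = 74.243318
roll angle φ = 34.983° = 0.61056853 rad
x = r_b·(cos φ + φ·sin φ) = 86.818763
y = r_b·(sin φ − φ·cos φ) = 5.425777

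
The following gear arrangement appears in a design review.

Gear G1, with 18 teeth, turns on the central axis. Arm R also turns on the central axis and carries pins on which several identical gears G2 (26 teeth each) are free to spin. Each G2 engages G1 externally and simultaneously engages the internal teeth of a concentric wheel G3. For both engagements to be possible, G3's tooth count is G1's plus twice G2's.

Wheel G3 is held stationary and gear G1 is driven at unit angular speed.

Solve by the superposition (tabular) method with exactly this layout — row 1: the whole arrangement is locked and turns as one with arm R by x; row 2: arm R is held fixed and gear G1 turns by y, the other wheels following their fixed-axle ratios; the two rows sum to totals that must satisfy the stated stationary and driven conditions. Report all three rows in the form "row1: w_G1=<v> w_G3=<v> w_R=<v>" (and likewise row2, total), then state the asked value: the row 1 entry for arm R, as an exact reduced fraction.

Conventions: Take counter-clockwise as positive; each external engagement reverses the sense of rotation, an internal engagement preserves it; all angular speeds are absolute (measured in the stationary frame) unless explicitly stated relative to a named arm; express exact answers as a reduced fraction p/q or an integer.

recognized (axles ride arm R): planetary set, 18/26/70 teeth
row 1: whole set turns with the arm by x
row 2 — arm fixed, fixed-axis ratios: sun y, ring −(18/70)·y, arm 0
boundary: total ω_ring = x − (18/70)·y = 0 and total ω_sun = x + y = 1  ⇒  y = 35/44, x = 9/44
row 2 ring = −(18/70)·35/44 = -9/44
totals (row 1 + row 2): sun 9/44 + 35/44 = 1, ring 9/44 + (-9/44) = 0, arm 9/44 + 0 = 9/44
asked cell (row1, arm) = 9/44

row1: w_G1=9/44 w_G3=9/44 w_R=9/44
row2: w_G1=35/44 w_G3=-9/44 w_R=0
total: w_G1=1 w_G3=0 w_R=9/44
asked value: 9/44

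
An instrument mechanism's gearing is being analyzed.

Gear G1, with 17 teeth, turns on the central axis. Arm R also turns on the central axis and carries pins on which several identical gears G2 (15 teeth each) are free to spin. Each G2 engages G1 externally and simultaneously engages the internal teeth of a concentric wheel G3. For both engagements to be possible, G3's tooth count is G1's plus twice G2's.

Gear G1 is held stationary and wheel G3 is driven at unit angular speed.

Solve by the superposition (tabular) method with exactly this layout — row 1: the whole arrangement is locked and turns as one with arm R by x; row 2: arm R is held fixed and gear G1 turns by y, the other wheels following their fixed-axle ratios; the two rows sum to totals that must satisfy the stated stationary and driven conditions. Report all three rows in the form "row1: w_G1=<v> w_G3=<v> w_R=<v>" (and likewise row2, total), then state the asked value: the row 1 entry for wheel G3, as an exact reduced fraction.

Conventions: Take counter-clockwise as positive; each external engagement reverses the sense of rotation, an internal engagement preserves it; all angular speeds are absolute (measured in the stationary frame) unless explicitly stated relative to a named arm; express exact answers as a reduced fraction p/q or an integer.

row1: w_G1=47/64 w_G3=47/64 w_R=47/64
row2: w_G1=-47/64 w_G3=17/64 w_R=0
total: w_G1=0 w_G3=1 w_R=47/64
asked value: 47/64

recognized (axles ride arm R): planetary set, 17/15/47 teeth
row 1: whole set turns with the arm by x
row 2: sun turns y, ring = −(17/47)·y, arm 0
boundary: total ω_sun = x + y = 0 and total ω_ring = x − (17/47)·y = 1  ⇒  y = -47/64, x = 47/64
row 2 ring = −(17/47)·(-47/64) = 17/64
totals (row 1 + row 2): sun 47/64 + (-47/64) = 0, ring 47/64 + 17/64 = 1, arm 47/64 + 0 = 47/64
asked cell (row1, ring) = 47/64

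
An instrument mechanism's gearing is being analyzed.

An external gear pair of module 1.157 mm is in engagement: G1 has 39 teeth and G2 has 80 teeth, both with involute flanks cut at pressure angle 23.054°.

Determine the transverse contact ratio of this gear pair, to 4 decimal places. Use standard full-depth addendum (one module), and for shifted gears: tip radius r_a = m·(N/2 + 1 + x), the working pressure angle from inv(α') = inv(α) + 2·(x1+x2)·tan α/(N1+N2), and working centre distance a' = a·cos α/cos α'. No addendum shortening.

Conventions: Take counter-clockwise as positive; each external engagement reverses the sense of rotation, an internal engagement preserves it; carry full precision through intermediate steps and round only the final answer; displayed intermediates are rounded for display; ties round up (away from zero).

single-mesh involute tooth geometry (39T engaging 80T at module 1.157)
base radii: r_b1 = 20.759653, r_b2 = 42.583903
tip radii: r_a1 = 23.718500, r_a2 = 47.437000
no profile shift: α' = α, a' = a
action lengths: √(r_a1²−r_b1²) = 11.471881, √(r_a2²−r_b2²) = 20.901679
base pitch p_b = π·m·cos α = 3.344532
CR = (11.471881 + 20.901679 − 68.841500·sin 23.05400°)/3.344532 = 1.619160
contact ratio ≈ 1.6192

1.6192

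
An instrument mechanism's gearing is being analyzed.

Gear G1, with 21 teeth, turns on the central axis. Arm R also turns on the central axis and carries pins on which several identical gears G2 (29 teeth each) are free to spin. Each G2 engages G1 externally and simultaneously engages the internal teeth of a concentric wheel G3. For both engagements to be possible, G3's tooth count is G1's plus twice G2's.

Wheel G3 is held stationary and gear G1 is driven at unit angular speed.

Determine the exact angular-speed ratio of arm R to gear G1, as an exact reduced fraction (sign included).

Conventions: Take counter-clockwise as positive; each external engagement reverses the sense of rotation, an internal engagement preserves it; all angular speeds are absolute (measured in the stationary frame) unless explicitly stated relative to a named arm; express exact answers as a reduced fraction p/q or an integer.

topology: planetary set — G1 21T / G2 29T / G3 79T, arm = carrier (Willis)
ring teeth: 21 + 2·29 = 79
21(ω_sun−ω_arm) = −79(ω_ring−ω_arm),  ω_ring = 0, ω_sun = 1
21(1−ω_arm) = −79(0−ω_arm)  ⇒  100·ω_arm = 21  ⇒  ω_arm = 21/100
ω_out/ω_in = 21/100

21/100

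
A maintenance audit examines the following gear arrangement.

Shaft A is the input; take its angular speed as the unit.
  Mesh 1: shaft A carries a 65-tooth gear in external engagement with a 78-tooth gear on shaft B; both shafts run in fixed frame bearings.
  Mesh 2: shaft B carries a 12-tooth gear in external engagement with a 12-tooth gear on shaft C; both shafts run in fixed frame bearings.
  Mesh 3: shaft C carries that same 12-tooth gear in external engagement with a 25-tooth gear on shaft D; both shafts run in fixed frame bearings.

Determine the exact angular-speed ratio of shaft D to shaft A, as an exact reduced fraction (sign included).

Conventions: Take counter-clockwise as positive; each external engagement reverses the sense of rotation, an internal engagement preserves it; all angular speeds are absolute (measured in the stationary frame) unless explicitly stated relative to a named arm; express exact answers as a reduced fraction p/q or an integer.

-2/5

class = fixed-axis compound train [3 meshes; 3 ratios multiply, 3 sense flips]
mesh 1 [65T→78T]: running ratio 5/6, sense −
mesh 2 [12T→12T]: running ratio 5/6, sense +
mesh 3 [12T→25T]: running ratio 2/5, sense −
ω_out/ω_in = -2/5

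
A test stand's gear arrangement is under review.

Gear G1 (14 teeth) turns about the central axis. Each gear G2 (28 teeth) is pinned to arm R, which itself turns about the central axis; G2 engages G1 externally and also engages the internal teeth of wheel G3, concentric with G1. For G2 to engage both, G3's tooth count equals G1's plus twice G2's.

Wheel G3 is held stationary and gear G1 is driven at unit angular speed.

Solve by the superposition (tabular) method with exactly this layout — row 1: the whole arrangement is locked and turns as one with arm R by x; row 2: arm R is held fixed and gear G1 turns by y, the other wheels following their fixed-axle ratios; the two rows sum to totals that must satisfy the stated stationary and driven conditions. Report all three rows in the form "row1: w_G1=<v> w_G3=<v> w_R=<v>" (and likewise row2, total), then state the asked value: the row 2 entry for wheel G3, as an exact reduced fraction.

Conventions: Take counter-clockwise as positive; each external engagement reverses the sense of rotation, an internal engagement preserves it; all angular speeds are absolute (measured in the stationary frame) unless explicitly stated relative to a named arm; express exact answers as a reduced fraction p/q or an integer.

recognized (axles ride arm R): planetary set, 14/28/70 teeth
row 1 (train locked, turned with arm): all members turn x
row 2 (arm held, sun turns y): ω_ring = −(14/70)·y, ω_arm = 0
boundary: total ω_ring = x − (14/70)·y = 0 and total ω_sun = x + y = 1  ⇒  y = 5/6, x = 1/6
row 2 ring = −(14/70)·5/6 = -1/6
totals (row 1 + row 2): sun 1/6 + 5/6 = 1, ring 1/6 + (-1/6) = 0, arm 1/6 + 0 = 1/6
asked cell (row2, ring) = -1/6

row1: w_G1=1/6 w_G3=1/6 w_R=1/6
row2: w_G1=5/6 w_G3=-1/6 w_R=0
total: w_G1=1 w_G3=0 w_R=1/6
asked value: -1/6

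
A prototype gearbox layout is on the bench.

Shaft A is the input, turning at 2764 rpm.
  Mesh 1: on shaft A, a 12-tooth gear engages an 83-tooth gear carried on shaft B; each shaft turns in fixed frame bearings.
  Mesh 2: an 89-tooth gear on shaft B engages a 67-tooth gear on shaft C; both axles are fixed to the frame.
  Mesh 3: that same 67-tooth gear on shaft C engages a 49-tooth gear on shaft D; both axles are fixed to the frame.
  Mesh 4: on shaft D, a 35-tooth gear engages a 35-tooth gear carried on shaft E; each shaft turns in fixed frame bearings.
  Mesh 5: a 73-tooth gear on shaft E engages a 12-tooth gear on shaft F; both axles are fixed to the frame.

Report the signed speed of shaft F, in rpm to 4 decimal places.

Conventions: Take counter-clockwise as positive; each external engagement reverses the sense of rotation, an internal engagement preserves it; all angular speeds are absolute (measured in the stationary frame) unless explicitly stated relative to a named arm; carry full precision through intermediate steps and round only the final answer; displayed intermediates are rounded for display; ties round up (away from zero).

recognized (6 fixed axles, 5 meshes): fixed-axis compound train
mesh 1 [12T→83T]: ω = 2764.0000×12/83 = 399.6145 rpm, sense flips to −
mesh 2 [89T→67T]: ω = 399.6145×89/67 = 530.8311 rpm, sense flips to +
mesh 3 [67T→49T]: ω = 530.8311×67/49 = 725.8303 rpm, sense flips to −
mesh 4 [35T→35T]: ω = 725.8303×35/35 = 725.8303 rpm, sense flips to +
mesh 5 [73T→12T]: ω = 725.8303×73/12 = 4415.4679 rpm, sense flips to −
signed output speed = -4415.4679 rpm

-4415.4679 rpm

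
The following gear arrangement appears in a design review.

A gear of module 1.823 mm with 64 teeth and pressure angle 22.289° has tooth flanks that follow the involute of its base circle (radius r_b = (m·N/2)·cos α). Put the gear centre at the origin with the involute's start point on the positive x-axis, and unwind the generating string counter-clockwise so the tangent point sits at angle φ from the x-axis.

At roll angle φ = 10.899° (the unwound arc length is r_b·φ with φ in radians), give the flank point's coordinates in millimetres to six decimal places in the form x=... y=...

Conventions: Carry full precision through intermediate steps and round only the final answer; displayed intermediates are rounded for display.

x=54.945049 y=0.123398

recognized (one wheel, involute flank): single-mesh tooth geometry, m = 1.823, N = 64
pitch radius r_p = m·N/2 = 1.823·64/2 = 58.336000
base radius r_b = r_p·cos α = 58.336000·cos 22.289° = 53.977283
roll angle φ = 10.899° = 0.19022344 rad
x = r_b·(cos φ + φ·sin φ) = 54.945049
y = r_b·(sin φ − φ·cos φ) = 0.123398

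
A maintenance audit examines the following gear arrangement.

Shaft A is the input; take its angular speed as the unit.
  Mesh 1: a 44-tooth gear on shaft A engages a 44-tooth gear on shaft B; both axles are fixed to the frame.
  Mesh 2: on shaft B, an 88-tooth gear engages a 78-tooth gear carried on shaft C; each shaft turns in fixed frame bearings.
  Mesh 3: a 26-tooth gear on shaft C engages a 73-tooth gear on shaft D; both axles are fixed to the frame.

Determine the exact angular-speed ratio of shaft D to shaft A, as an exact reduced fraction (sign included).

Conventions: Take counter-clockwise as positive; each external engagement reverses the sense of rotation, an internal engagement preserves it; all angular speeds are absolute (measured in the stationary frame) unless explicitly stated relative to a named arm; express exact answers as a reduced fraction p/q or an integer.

class = fixed-axis compound train [3 meshes; 3 ratios multiply, 3 sense flips]
mesh 1 [44T→44T]: running ratio 1, sense −
mesh 2 [88T→78T]: running ratio 44/39, sense +
mesh 3 [26T→73T]: running ratio 88/219, sense −
ω_out/ω_in = -88/219

-88/219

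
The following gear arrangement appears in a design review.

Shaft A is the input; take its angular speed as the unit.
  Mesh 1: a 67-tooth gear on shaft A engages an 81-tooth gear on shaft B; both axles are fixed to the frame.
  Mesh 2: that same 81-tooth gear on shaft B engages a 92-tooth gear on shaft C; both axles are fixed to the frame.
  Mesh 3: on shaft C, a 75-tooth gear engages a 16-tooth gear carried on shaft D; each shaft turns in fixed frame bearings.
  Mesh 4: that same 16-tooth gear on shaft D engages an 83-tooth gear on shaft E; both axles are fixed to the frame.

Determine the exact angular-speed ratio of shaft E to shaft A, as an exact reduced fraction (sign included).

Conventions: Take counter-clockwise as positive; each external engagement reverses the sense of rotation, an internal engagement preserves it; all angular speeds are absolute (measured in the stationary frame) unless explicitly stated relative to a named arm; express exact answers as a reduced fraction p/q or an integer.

5025/7636

class = fixed-axis compound train [4 meshes; 4 ratios multiply, 4 sense flips]
mesh 1 [67T→81T]: running ratio 67/81, sense −
mesh 2 [81T→92T]: running ratio 67/92, sense +
mesh 3 [75T→16T]: running ratio 5025/1472, sense −
mesh 4 [16T→83T]: running ratio 5025/7636, sense +
ω_out/ω_in = 5025/7636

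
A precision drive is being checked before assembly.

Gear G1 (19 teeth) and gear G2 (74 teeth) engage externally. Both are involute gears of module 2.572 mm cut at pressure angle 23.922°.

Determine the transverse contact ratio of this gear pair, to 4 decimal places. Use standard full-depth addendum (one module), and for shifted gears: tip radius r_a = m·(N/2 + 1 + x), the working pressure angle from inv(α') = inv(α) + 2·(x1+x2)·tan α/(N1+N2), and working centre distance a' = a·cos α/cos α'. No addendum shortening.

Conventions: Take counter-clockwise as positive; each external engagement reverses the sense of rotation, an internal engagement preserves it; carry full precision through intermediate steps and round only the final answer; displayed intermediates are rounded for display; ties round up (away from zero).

1.5219

single-mesh involute tooth geometry (19T engaging 74T at module 2.572)
base radii: r_b1 = 22.335078, r_b2 = 86.989253
tip radii: r_a1 = 27.006000, r_a2 = 97.736000
no profile shift: α' = α, a' = a
action lengths: √(r_a1²−r_b1²) = 15.181183, √(r_a2²−r_b2²) = 44.555533
base pitch p_b = π·m·cos α = 7.386076
CR = (15.181183 + 44.555533 − 119.598000·sin 23.92200°)/7.386076 = 1.521865
contact ratio ≈ 1.5219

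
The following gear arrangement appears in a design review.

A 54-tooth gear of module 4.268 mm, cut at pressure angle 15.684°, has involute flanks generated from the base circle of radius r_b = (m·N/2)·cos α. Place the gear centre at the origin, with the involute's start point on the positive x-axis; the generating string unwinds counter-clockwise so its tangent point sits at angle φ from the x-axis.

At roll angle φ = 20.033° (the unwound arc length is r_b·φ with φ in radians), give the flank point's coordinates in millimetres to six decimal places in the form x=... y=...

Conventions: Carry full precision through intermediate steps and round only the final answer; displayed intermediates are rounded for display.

single-mesh involute tooth geometry (54T wheel at module 4.268)
pitch radius r_p = m·N/2 = 4.268·54/2 = 115.236000
base radius r_b = r_p·cos α = 115.236000·cos 15.684° = 110.945450
roll angle φ = 20.033° = 0.34964181 rad
x = r_b·(cos φ + φ·sin φ) = 117.521101
y = r_b·(sin φ − φ·cos φ) = 1.561492

x=117.521101 y=1.561492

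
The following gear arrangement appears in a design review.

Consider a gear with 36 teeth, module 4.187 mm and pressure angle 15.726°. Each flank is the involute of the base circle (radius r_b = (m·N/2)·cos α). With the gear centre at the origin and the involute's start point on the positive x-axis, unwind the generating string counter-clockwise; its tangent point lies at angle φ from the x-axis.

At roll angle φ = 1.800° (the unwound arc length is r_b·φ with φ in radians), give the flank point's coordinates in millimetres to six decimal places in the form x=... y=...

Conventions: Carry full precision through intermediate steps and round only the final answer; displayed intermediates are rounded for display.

x=72.580755 y=0.000750

single-mesh involute tooth geometry (36T wheel at module 4.187)
pitch radius r_p = m·N/2 = 4.187·36/2 = 75.366000
base radius r_b = r_p·cos α = 75.366000·cos 15.726° = 72.544964
roll angle φ = 1.800° = 0.03141593 rad
x = r_b·(cos φ + φ·sin φ) = 72.580755
y = r_b·(sin φ − φ·cos φ) = 0.000750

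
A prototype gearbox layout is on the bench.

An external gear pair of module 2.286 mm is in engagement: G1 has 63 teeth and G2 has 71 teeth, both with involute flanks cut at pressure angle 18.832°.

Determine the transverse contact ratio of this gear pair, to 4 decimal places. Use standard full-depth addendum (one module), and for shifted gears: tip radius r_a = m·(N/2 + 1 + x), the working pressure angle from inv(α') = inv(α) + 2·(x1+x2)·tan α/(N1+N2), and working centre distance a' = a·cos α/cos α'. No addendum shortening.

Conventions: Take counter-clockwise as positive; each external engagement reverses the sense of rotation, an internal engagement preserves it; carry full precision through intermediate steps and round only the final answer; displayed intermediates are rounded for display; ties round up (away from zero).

1.8731

class = single-mesh tooth geometry [involute pair 63T × 71T, m = 2.286]
base radii: r_b1 = 68.154295, r_b2 = 76.808809
tip radii: r_a1 = 74.295000, r_a2 = 83.439000
no profile shift: α' = α, a' = a
action lengths: √(r_a1²−r_b1²) = 29.575988, √(r_a2²−r_b2²) = 32.595607
base pitch p_b = π·m·cos α = 6.797239
CR = (29.575988 + 32.595607 − 153.162000·sin 18.83200°)/6.797239 = 1.873079
contact ratio ≈ 1.8731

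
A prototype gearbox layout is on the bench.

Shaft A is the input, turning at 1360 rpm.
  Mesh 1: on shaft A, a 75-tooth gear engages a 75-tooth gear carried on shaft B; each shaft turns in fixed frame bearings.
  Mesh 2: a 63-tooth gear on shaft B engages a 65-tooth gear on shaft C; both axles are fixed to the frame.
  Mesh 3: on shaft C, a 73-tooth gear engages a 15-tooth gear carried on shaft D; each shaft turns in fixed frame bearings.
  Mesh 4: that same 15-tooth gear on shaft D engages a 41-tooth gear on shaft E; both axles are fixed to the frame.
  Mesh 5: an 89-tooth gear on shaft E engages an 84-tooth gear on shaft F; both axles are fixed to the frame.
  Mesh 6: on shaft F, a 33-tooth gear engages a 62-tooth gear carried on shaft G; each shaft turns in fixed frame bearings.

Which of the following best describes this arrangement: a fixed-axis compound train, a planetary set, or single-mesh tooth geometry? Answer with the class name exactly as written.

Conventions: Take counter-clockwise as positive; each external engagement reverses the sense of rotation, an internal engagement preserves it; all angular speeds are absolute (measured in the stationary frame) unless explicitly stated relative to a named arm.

6-mesh fixed-axis compound train (all bearings frame-fixed)
classification: fixed-axis compound train

fixed-axis compound train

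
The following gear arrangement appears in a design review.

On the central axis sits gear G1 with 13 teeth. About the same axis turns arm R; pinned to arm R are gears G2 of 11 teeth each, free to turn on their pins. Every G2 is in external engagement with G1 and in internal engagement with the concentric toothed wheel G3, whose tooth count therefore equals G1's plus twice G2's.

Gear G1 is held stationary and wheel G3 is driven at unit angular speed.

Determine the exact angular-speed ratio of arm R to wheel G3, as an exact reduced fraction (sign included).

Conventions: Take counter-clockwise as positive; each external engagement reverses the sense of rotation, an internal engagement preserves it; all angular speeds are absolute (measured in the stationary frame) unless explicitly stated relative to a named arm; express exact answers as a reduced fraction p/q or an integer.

recognized (axles ride arm R): planetary set, 13/11/35 teeth
ring teeth: 13 + 2·11 = 35
13(ω_sun−ω_arm) = −35(ω_ring−ω_arm),  ω_sun = 0, ω_ring = 1
13(0−ω_arm) = −35(1−ω_arm)  ⇒  48·ω_arm = 35  ⇒  ω_arm = 35/48
ω_out/ω_in = 35/48

35/48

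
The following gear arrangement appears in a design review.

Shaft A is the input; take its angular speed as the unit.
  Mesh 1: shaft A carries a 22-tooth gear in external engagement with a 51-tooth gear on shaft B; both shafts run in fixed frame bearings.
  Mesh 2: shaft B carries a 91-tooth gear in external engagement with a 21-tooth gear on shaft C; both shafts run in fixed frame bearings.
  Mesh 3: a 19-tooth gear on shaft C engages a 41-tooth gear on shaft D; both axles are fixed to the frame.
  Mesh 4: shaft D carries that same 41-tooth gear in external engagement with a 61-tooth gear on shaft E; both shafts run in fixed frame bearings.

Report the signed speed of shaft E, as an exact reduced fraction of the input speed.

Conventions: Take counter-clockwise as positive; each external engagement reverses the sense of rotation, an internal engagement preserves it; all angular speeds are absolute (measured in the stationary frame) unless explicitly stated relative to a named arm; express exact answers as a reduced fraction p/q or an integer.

4-mesh fixed-axis compound train (all bearings frame-fixed)
mesh 1 [22T→51T]: |ω|/ω_in = 1×22/51 = 22/51, sense flips to −
mesh 2 [91T→21T]: |ω|/ω_in = (22/51)×91/21 = 286/153, sense flips to +
mesh 3 [19T→41T]: |ω|/ω_in = (286/153)×19/41 = 5434/6273, sense flips to −
mesh 4 [41T→61T]: |ω|/ω_in = (5434/6273)×41/61 = 5434/9333, sense flips to +
signed output speed (× input speed) = 5434/9333

5434/9333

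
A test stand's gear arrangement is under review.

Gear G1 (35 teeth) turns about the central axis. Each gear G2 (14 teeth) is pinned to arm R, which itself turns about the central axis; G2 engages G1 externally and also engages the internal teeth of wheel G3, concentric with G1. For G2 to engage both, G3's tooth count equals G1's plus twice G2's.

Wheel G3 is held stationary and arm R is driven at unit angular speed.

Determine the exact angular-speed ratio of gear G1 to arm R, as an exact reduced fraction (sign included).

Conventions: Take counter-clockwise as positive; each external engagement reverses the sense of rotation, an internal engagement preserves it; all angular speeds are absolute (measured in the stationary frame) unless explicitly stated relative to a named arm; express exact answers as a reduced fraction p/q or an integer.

14/5

topology: planetary set — G1 35T / G2 14T / G3 63T, arm = carrier (Willis)
ring teeth: 35 + 2·14 = 63
35(ω_sun−ω_arm) = −63(ω_ring−ω_arm),  ω_ring = 0, ω_arm = 1
ω_sun = 1 − (63/35)(0−1) = 14/5
ω_out/ω_in = 14/5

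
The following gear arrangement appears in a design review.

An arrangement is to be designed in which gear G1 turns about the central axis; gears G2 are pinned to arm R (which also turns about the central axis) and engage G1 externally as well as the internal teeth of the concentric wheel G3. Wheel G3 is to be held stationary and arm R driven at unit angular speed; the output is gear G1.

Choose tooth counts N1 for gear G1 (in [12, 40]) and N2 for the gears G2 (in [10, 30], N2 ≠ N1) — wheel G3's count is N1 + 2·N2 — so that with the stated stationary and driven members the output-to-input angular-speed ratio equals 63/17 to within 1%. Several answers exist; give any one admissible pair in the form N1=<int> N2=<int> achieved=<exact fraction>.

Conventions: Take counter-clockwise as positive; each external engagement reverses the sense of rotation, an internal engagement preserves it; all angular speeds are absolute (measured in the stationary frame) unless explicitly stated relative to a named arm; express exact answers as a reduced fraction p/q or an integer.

N1=34 N2=29 achieved=63/17

topology: planetary set — design target 63/17, arm = carrier (Willis)
Willis with ω_ring = 0: ω_sun/ω_arm = (N1+N3)/N1; set equal to 63/17  ⇒  N3/N1 = 63/17 − 1 = 46/17
N3 = N1 + 2·N2  ⇒  N2/N1 = (N3/N1 − 1)/2 = (46/17 − 1)/2 = 29/34
smallest multiple with N1 ≥ 12 and N2 ≥ 10: k = 1  ⇒  N1 = 1·34 = 34, N2 = 1·29 = 29 (N1 ≤ 40, N2 ≤ 30, N2 ≠ N1 ✓), N3 = 34 + 2·29 = 92
check: (N1+N3)/N1 with N1 = 34, N3 = 92 gives 63/17; |achieved − target| = 0 ≤ 63/1700 ✓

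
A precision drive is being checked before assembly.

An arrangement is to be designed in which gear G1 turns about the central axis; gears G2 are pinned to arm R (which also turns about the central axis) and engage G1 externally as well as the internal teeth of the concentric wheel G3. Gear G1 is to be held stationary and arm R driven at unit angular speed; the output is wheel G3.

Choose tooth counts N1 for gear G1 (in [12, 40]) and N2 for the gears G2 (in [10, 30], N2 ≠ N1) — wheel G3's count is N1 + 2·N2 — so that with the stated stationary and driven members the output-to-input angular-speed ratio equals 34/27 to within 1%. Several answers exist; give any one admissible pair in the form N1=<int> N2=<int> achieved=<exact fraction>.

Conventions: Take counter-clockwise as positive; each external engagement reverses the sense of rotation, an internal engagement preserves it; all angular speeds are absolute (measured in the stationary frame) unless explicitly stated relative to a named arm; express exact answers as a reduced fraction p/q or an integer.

N1=14 N2=20 achieved=34/27

planetary set to be sized for 34/27 (Willis relation)
Willis with ω_sun = 0: ω_ring/ω_arm = (N1+N3)/N3; set equal to 34/27  ⇒  N3/N1 = 1/(34/27 − 1) = 27/7
N3 = N1 + 2·N2  ⇒  N2/N1 = (N3/N1 − 1)/2 = (27/7 − 1)/2 = 10/7
smallest multiple with N1 ≥ 12 and N2 ≥ 10: k = 2  ⇒  N1 = 2·7 = 14, N2 = 2·10 = 20 (N1 ≤ 40, N2 ≤ 30, N2 ≠ N1 ✓), N3 = 14 + 2·20 = 54
check: (N1+N3)/N3 with N1 = 14, N3 = 54 gives 34/27; |achieved − target| = 0 ≤ 17/1350 ✓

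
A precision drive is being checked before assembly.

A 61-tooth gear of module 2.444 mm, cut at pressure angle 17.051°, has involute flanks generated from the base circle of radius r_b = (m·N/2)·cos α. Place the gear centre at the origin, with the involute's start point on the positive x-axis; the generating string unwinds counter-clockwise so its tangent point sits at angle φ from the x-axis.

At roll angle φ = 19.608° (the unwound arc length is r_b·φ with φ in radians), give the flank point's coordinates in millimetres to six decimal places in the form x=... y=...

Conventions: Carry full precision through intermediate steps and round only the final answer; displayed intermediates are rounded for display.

class = single-mesh tooth geometry [base-circle involute, m = 2.444, 61T]
pitch radius r_p = m·N/2 = 2.444·61/2 = 74.542000
base radius r_b = r_p·cos α = 74.542000·cos 17.051° = 71.265442
roll angle φ = 19.608° = 0.34222416 rad
x = r_b·(cos φ + φ·sin φ) = 75.317256
y = r_b·(sin φ − φ·cos φ) = 0.941011

x=75.317256 y=0.941011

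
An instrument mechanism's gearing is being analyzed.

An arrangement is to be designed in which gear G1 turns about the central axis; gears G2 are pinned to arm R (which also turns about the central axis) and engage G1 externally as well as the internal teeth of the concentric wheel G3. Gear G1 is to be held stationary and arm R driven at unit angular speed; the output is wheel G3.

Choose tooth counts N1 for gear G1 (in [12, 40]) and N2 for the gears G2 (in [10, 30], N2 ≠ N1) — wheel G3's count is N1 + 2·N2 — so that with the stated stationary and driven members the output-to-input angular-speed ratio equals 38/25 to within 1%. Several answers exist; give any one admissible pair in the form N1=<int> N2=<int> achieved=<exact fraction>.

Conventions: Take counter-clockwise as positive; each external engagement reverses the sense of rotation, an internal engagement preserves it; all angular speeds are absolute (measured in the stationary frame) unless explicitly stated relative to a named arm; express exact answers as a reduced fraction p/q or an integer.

class = planetary set [ratio 38/25 wanted; Willis about the carrier]
Willis with ω_sun = 0: ω_ring/ω_arm = (N1+N3)/N3; set equal to 38/25  ⇒  N3/N1 = 1/(38/25 − 1) = 25/13
N3 = N1 + 2·N2  ⇒  N2/N1 = (N3/N1 − 1)/2 = (25/13 − 1)/2 = 6/13
smallest multiple with N1 ≥ 12 and N2 ≥ 10: k = 2  ⇒  N1 = 2·13 = 26, N2 = 2·6 = 12 (N1 ≤ 40, N2 ≤ 30, N2 ≠ N1 ✓), N3 = 26 + 2·12 = 50
check: (N1+N3)/N3 with N1 = 26, N3 = 50 gives 38/25; |achieved − target| = 0 ≤ 19/1250 ✓

N1=26 N2=12 achieved=38/25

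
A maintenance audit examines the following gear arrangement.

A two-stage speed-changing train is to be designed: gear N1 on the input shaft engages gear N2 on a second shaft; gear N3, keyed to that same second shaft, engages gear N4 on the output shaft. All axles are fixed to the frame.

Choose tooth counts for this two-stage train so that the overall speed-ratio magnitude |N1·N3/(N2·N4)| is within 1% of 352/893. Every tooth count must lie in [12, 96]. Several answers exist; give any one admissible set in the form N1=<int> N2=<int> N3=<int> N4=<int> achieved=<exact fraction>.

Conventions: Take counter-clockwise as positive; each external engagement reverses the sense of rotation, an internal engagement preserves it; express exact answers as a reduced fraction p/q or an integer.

N1=16 N2=19 N3=22 N4=47 achieved=352/893

design class (target 352/893): fixed-axis compound train
target = 352/893 in lowest terms: an exact hit needs N1·N3 = k·352 and N2·N4 = k·893 for one integer k, every count in [12, 96]; additionally prefer no 1:1 stage (N1 ≠ N2, N3 ≠ N4)
k = 1: N1·N3 = 352 = 16·22, N2·N4 = 893 = 19·47
achieved = 16·22/(19·47) = 352/893; |achieved − target| = 0 ≤ 88/22325 ✓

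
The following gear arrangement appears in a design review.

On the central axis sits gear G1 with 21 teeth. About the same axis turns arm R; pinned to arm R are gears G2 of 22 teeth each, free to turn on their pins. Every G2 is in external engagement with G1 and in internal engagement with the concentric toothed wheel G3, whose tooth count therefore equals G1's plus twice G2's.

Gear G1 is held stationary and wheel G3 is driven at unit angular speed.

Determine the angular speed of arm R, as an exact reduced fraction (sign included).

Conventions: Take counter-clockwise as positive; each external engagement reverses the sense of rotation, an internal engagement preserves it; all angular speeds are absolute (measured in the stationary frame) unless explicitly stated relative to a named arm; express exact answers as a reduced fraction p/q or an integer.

65/86

topology: planetary set — G1 21T / G2 22T / G3 65T, arm = carrier (Willis)
ring teeth: 21 + 2·22 = 65
21(ω_sun−ω_arm) = −65(ω_ring−ω_arm),  ω_sun = 0, ω_ring = 1
21(0−ω_arm) = −65(1−ω_arm)  ⇒  86·ω_arm = 65  ⇒  ω_arm = 65/86
exact speed ratio = 65/86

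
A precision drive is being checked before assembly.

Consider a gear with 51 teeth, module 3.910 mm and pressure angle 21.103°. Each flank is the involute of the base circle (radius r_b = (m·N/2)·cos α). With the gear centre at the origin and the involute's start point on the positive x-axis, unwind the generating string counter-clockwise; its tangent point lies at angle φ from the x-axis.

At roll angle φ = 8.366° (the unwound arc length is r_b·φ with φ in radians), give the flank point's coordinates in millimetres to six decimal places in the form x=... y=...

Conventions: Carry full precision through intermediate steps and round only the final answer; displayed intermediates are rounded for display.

topology: single-mesh involute geometry — m = 3.910, N = 51
pitch radius r_p = m·N/2 = 3.910·51/2 = 99.705000
base radius r_b = r_p·cos α = 99.705000·cos 21.103° = 93.018253
roll angle φ = 8.366° = 0.14601425 rad
x = r_b·(cos φ + φ·sin φ) = 94.004556
y = r_b·(sin φ − φ·cos φ) = 0.096318

x=94.004556 y=0.096318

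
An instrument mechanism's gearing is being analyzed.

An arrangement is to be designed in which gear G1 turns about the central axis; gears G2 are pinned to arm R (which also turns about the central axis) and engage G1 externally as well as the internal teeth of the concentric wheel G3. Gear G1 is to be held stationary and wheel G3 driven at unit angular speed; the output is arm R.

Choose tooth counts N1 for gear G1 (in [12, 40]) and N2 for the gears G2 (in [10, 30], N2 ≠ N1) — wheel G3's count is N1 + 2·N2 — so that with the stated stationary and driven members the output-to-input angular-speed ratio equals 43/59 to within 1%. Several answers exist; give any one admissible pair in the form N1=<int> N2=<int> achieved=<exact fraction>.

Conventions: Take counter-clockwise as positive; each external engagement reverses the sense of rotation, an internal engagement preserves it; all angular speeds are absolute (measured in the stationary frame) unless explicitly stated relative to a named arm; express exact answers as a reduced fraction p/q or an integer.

N1=32 N2=27 achieved=43/59

topology: planetary set — design target 43/59, arm = carrier (Willis)
Willis with ω_sun = 0: ω_arm/ω_ring = N3/(N1+N3); set equal to 43/59  ⇒  N3/N1 = (43/59)/(1 − 43/59) = 43/16
N3 = N1 + 2·N2  ⇒  N2/N1 = (N3/N1 − 1)/2 = (43/16 − 1)/2 = 27/32
smallest multiple with N1 ≥ 12 and N2 ≥ 10: k = 1  ⇒  N1 = 1·32 = 32, N2 = 1·27 = 27 (N1 ≤ 40, N2 ≤ 30, N2 ≠ N1 ✓), N3 = 32 + 2·27 = 86
check: N3/(N1+N3) with N1 = 32, N3 = 86 gives 43/59; |achieved − target| = 0 ≤ 43/5900 ✓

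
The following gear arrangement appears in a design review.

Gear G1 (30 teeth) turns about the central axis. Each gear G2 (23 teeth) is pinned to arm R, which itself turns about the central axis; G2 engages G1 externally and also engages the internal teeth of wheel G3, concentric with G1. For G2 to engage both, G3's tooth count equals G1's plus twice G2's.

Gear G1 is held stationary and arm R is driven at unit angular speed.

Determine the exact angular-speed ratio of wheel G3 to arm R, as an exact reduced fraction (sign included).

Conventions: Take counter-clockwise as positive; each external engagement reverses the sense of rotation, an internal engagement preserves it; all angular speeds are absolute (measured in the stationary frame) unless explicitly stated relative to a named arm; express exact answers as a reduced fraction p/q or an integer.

53/38

class = planetary set [G3 = 30+2·23 = 76; Willis about the carrier]
ring teeth: 30 + 2·23 = 76
30(ω_sun−ω_arm) = −76(ω_ring−ω_arm),  ω_sun = 0, ω_arm = 1
ω_ring = 1 − (30/76)(0−1) = 53/38
ω_out/ω_in = 53/38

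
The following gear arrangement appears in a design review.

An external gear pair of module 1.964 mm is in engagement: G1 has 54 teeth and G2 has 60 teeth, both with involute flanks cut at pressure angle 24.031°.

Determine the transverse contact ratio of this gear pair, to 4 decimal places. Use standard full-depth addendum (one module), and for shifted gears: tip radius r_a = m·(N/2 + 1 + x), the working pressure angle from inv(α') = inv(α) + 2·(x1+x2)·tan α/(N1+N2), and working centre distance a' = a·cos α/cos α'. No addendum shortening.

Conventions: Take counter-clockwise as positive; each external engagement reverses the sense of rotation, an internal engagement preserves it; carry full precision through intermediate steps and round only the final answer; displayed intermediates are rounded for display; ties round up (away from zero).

1.5859

recognized (one external pair, fixed centres): single-mesh tooth geometry, m = 1.964, N1 = 54, N2 = 60
base radii: r_b1 = 48.431812, r_b2 = 53.813124
tip radii: r_a1 = 54.992000, r_a2 = 60.884000
no profile shift: α' = α, a' = a
action lengths: √(r_a1²−r_b1²) = 26.047642, √(r_a2²−r_b2²) = 28.478222
base pitch p_b = π·m·cos α = 5.635297
CR = (26.047642 + 28.478222 − 111.948000·sin 24.03100°)/5.635297 = 1.585929
contact ratio ≈ 1.5859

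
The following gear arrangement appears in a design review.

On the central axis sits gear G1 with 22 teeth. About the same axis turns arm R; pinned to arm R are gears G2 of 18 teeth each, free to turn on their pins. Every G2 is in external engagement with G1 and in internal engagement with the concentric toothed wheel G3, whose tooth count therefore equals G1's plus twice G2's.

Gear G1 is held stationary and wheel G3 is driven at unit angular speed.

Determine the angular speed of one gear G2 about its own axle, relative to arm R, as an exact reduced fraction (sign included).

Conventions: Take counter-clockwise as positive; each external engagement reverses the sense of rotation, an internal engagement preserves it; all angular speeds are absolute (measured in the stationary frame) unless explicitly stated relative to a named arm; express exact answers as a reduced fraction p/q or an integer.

319/360

recognized (axles ride arm R): planetary set, 22/18/58 teeth
ring teeth: 22 + 2·18 = 58
22(ω_sun−ω_arm) = −58(ω_ring−ω_arm),  ω_sun = 0, ω_ring = 1
22(0−ω_arm) = −58(1−ω_arm)  ⇒  80·ω_arm = 58  ⇒  ω_arm = 29/40
sun–planet mesh: 22·(0−29/40) = −18·(ω_p−ω_arm)  ⇒  ω_p−ω_arm = 319/360
exact speed ratio = 319/360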